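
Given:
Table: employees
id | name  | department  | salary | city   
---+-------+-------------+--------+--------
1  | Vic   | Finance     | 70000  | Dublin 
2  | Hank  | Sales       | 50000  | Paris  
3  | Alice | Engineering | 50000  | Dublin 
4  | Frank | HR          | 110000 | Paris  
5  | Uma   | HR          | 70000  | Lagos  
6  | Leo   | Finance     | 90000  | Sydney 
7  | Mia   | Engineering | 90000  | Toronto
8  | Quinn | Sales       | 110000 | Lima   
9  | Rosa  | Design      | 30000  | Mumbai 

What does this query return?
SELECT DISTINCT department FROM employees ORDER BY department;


All 'department' values (row order): Finance, Sales, Engineering, HR, HR, Finance, Engineering, Sales, Design
Removing duplicates leaves 5 unique value(s).

5 values:
Design
Engineering
Finance
HR
Sales


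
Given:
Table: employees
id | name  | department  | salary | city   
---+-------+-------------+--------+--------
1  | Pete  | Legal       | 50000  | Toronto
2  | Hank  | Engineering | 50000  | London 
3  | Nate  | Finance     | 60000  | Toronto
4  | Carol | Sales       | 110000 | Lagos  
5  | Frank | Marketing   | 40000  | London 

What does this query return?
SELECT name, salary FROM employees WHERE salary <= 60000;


Filtering: salary <= 60000
Matching: 4 rows

4 rows:
Pete, 50000
Hank, 50000
Nate, 60000
Frank, 40000


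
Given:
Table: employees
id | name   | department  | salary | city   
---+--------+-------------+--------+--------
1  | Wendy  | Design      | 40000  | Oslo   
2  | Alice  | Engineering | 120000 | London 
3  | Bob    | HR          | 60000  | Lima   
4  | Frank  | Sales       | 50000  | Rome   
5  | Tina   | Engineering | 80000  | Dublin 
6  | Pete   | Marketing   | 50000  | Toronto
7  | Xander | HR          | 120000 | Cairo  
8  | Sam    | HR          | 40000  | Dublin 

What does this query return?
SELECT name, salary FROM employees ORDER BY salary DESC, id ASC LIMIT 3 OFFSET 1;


Sort by salary DESC (id ASC tiebreak), then skip 1 and take 3
Rows 2 through 4

3 rows:
Xander, 120000
Tina, 80000
Bob, 60000


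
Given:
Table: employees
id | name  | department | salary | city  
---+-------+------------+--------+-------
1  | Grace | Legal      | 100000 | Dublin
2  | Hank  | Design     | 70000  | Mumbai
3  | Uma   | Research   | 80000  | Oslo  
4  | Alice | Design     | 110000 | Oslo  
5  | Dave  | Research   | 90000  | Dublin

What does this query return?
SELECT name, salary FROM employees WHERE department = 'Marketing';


Filtering: department = 'Marketing'
Matching rows: 0

Empty result set (0 rows)


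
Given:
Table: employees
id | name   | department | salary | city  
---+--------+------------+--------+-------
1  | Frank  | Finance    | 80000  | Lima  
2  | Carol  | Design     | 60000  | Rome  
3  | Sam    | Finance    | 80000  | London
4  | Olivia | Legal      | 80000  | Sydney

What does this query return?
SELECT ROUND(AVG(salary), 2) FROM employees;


SUM(salary) = 300000
COUNT = 4
ROUND(AVG, 2) = ROUND(300000 / 4, 2) = 75000.0

75000.0


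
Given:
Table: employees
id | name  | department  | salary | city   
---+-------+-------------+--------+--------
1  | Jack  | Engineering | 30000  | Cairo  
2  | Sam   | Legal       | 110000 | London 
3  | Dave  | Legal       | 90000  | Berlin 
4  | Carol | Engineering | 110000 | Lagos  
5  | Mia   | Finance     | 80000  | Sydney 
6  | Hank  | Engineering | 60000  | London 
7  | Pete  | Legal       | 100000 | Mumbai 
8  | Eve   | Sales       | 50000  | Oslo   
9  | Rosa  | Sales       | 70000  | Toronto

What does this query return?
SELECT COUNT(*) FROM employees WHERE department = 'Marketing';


Counting rows where department = 'Marketing'


0


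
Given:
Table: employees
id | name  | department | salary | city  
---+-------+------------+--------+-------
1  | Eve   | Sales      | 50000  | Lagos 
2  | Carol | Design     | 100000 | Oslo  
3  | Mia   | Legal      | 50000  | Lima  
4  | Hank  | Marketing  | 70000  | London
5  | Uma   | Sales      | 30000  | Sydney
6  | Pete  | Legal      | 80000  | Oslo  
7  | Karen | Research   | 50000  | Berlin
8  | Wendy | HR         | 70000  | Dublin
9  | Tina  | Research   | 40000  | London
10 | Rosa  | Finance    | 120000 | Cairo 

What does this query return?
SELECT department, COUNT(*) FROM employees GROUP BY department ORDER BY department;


Assigning each row to its department group:
  Eve -> Sales
  Carol -> Design
  Mia -> Legal
  Hank -> Marketing
  Uma -> Sales
  Pete -> Legal
  Karen -> Research
  Wendy -> HR
  Tina -> Research
  Rosa -> Finance


7 groups:
Design, 1
Finance, 1
HR, 1
Legal, 2
Marketing, 1
Research, 2
Sales, 2


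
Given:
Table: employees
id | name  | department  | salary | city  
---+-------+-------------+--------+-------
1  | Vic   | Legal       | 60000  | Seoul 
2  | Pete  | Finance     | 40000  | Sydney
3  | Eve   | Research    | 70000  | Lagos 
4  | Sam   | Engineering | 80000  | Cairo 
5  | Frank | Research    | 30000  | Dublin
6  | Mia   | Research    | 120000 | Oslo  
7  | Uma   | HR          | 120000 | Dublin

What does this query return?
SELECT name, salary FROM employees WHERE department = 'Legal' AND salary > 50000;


Filtering: department = 'Legal' AND salary > 50000
Matching: 1 rows

1 rows:
Vic, 60000


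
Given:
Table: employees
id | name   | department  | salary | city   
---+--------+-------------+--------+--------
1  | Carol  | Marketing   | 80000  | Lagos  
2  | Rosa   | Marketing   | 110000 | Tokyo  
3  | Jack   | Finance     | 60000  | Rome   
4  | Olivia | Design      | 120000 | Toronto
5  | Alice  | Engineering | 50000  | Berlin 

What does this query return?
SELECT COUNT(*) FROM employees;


COUNT(*) counts all rows

5


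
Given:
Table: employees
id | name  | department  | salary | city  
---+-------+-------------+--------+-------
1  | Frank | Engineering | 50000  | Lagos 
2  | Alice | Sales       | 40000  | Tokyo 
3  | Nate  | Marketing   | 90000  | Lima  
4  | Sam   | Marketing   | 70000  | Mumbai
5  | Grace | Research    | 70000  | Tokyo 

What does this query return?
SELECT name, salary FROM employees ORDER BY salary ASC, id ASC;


Sorting by salary ASC, then id ASC for ties

5 rows:
Alice, 40000
Frank, 50000
Sam, 70000
Grace, 70000
Nate, 90000


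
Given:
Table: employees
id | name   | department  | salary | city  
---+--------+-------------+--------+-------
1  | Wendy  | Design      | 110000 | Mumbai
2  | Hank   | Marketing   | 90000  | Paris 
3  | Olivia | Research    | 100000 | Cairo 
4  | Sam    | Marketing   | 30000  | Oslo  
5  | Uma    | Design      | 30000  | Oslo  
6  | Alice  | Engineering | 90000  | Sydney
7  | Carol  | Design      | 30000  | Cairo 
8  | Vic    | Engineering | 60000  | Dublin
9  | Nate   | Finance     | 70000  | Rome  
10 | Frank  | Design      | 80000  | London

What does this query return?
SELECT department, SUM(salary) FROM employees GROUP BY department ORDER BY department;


Summing salary within each department:
  Design: 110000 + 30000 + 30000 + 80000 = 250000
  Engineering: 90000 + 60000 = 150000
  Finance: 70000 = 70000
  Marketing: 90000 + 30000 = 120000
  Research: 100000 = 100000


5 groups:
Design, 250000
Engineering, 150000
Finance, 70000
Marketing, 120000
Research, 100000


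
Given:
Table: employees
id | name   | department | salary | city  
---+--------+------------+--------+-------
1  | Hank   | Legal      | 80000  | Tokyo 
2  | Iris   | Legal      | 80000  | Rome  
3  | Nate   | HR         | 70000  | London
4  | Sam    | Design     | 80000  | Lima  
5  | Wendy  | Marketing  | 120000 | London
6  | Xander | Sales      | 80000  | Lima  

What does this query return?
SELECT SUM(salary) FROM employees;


SUM(salary) = 80000 + 80000 + 70000 + 80000 + 120000 + 80000 = 510000

510000


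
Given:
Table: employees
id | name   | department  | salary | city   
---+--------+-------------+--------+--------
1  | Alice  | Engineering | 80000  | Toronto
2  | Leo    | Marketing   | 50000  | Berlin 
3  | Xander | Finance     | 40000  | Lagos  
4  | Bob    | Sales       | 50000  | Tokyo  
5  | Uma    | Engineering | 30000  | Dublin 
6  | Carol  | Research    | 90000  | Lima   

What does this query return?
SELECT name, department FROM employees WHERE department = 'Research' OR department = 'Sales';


Filtering: department = 'Research' OR 'Sales'
Matching: 2 rows

2 rows:
Bob, Sales
Carol, Research


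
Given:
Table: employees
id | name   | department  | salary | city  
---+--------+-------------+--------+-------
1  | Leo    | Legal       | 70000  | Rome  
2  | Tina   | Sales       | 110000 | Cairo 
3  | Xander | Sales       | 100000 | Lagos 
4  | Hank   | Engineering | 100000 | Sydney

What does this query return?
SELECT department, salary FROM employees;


Projecting columns: department, salary

4 rows:
Legal, 70000
Sales, 110000
Sales, 100000
Engineering, 100000


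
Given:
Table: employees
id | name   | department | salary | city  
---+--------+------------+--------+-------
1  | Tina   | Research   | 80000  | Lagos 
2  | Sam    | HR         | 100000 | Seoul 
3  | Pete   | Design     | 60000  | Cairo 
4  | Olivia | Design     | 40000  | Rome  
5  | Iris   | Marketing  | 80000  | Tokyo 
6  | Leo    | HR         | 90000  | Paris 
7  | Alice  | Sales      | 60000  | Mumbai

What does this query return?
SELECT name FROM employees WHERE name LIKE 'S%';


LIKE 'S%' matches names starting with 'S'
Matching: 1

1 rows:
Sam


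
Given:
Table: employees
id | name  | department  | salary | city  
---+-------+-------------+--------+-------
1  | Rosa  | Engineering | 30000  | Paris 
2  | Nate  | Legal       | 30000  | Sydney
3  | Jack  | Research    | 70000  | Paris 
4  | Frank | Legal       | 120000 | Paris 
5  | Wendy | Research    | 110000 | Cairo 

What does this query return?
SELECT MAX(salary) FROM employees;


Salaries: 30000, 30000, 70000, 120000, 110000
MAX = 120000

120000


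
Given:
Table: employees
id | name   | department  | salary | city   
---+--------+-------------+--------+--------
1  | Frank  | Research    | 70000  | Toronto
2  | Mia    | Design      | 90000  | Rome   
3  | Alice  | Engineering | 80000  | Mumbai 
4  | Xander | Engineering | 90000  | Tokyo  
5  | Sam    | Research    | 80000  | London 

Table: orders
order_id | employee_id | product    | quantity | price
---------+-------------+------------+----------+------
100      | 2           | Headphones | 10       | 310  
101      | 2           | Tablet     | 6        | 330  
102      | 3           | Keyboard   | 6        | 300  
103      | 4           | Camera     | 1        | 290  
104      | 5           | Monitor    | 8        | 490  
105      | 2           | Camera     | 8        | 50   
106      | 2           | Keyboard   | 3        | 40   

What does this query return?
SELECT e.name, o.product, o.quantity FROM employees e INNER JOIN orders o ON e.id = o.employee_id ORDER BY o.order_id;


Joining employees.id = orders.employee_id:
  employee Mia (id=2) -> order Headphones
  employee Mia (id=2) -> order Tablet
  employee Alice (id=3) -> order Keyboard
  employee Xander (id=4) -> order Camera
  employee Sam (id=5) -> order Monitor
  employee Mia (id=2) -> order Camera
  employee Mia (id=2) -> order Keyboard


7 rows:
Mia, Headphones, 10
Mia, Tablet, 6
Alice, Keyboard, 6
Xander, Camera, 1
Sam, Monitor, 8
Mia, Camera, 8
Mia, Keyboard, 3


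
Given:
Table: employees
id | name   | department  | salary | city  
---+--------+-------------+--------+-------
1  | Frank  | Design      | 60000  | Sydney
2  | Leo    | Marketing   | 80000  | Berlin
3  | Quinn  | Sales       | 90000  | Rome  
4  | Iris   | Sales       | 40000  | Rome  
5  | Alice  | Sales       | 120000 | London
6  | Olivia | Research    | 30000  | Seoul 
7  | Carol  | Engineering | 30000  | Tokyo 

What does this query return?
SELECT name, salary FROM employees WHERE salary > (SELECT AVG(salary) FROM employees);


Subquery: AVG(salary) = 64285.71
Filtering: salary > 64285.71
  Leo (80000) -> MATCH
  Quinn (90000) -> MATCH
  Alice (120000) -> MATCH


3 rows:
Leo, 80000
Quinn, 90000
Alice, 120000


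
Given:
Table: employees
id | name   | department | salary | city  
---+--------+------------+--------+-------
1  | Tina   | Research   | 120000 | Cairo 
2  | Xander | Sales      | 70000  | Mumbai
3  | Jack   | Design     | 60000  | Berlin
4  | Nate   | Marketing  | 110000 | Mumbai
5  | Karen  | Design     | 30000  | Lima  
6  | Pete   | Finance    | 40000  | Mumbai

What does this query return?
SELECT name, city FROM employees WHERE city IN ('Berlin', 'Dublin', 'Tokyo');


Filtering: city IN ('Berlin', 'Dublin', 'Tokyo')
Matching: 1 rows

1 rows:
Jack, Berlin


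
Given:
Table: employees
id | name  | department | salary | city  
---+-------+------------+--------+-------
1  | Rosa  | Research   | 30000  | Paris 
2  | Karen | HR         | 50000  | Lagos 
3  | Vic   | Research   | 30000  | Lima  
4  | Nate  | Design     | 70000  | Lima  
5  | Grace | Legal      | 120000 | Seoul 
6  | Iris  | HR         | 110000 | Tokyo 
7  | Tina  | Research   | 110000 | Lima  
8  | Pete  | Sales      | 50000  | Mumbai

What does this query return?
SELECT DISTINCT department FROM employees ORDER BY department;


All 'department' values (row order): Research, HR, Research, Design, Legal, HR, Research, Sales
Removing duplicates leaves 5 unique value(s).

5 values:
Design
HR
Legal
Research
Sales


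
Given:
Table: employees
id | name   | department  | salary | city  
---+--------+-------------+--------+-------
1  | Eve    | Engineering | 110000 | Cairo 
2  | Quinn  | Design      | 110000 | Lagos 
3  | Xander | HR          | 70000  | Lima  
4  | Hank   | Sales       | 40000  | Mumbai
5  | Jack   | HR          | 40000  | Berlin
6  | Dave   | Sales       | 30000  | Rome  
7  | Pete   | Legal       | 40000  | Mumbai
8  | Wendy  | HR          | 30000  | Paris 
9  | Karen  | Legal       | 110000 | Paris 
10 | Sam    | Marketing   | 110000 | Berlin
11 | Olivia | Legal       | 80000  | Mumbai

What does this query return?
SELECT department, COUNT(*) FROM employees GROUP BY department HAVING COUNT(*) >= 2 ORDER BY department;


Groups with count >= 2:
  HR: 3 -> PASS
  Legal: 3 -> PASS
  Sales: 2 -> PASS
  Design: 1 -> filtered out
  Engineering: 1 -> filtered out
  Marketing: 1 -> filtered out


3 groups:
HR, 3
Legal, 3
Sales, 2


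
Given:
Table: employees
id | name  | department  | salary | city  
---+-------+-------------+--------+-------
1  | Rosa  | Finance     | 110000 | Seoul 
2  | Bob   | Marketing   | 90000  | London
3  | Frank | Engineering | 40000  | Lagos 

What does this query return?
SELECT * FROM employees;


SELECT * returns all 3 rows with all columns

3 rows:
1, Rosa, Finance, 110000, Seoul
2, Bob, Marketing, 90000, London
3, Frank, Engineering, 40000, Lagos


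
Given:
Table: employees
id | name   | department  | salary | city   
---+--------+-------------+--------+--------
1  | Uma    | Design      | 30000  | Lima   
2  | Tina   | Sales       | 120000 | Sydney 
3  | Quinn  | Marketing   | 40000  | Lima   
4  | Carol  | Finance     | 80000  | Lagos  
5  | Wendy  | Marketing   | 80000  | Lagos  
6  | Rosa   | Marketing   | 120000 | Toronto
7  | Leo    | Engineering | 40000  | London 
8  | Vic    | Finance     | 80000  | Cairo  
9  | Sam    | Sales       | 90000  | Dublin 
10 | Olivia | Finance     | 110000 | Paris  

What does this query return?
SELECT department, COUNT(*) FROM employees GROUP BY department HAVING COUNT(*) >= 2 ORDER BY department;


Groups with count >= 2:
  Finance: 3 -> PASS
  Marketing: 3 -> PASS
  Sales: 2 -> PASS
  Design: 1 -> filtered out
  Engineering: 1 -> filtered out


3 groups:
Finance, 3
Marketing, 3
Sales, 2


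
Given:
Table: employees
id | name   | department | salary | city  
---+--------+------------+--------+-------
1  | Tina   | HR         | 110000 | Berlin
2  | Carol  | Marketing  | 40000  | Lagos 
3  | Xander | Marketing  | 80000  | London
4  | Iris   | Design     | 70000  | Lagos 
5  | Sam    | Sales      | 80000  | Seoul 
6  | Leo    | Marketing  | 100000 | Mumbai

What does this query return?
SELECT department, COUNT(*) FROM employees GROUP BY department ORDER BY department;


Assigning each row to its department group:
  Tina -> HR
  Carol -> Marketing
  Xander -> Marketing
  Iris -> Design
  Sam -> Sales
  Leo -> Marketing


4 groups:
Design, 1
HR, 1
Marketing, 3
Sales, 1


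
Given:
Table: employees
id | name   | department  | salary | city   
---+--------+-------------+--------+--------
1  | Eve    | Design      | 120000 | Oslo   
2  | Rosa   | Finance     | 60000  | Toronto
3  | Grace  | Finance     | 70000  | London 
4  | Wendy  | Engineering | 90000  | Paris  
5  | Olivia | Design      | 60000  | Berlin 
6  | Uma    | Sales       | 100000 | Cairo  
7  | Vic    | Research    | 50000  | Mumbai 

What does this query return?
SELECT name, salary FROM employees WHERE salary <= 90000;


Filtering: salary <= 90000
Matching: 5 rows

5 rows:
Rosa, 60000
Grace, 70000
Wendy, 90000
Olivia, 60000
Vic, 50000


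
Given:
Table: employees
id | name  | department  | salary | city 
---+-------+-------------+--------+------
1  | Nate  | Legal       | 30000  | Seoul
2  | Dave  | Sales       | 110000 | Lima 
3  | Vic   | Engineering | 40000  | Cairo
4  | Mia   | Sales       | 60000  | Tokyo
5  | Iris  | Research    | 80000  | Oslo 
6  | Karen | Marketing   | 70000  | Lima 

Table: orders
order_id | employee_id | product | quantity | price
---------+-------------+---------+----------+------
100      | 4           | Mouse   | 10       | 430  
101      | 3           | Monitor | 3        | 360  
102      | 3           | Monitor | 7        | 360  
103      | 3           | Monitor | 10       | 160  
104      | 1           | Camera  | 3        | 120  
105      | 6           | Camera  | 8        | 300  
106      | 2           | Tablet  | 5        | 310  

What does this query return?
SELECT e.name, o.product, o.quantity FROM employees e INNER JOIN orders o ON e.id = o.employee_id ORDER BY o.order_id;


Joining employees.id = orders.employee_id:
  employee Mia (id=4) -> order Mouse
  employee Vic (id=3) -> order Monitor
  employee Vic (id=3) -> order Monitor
  employee Vic (id=3) -> order Monitor
  employee Nate (id=1) -> order Camera
  employee Karen (id=6) -> order Camera
  employee Dave (id=2) -> order Tablet


7 rows:
Mia, Mouse, 10
Vic, Monitor, 3
Vic, Monitor, 7
Vic, Monitor, 10
Nate, Camera, 3
Karen, Camera, 8
Dave, Tablet, 5


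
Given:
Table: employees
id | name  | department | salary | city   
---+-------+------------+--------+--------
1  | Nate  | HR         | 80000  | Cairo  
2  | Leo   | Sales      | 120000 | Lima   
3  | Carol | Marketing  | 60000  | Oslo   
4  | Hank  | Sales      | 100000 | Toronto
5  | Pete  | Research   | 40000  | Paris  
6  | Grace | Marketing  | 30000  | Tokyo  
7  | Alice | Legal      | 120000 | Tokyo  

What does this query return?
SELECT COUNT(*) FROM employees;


COUNT(*) counts all rows

7


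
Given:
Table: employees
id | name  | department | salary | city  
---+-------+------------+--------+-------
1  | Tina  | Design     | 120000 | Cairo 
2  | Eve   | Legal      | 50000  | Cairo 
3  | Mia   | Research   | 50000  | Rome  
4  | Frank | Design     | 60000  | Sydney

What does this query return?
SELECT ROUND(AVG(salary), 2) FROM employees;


SUM(salary) = 280000
COUNT = 4
ROUND(AVG, 2) = ROUND(280000 / 4, 2) = 70000.0

70000.0


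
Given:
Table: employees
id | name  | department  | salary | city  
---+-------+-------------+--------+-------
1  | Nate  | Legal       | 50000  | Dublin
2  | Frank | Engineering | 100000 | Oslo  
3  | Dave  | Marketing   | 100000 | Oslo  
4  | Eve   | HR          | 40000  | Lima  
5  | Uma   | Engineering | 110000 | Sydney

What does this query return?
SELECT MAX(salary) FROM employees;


Salaries: 50000, 100000, 100000, 40000, 110000
MAX = 110000

110000


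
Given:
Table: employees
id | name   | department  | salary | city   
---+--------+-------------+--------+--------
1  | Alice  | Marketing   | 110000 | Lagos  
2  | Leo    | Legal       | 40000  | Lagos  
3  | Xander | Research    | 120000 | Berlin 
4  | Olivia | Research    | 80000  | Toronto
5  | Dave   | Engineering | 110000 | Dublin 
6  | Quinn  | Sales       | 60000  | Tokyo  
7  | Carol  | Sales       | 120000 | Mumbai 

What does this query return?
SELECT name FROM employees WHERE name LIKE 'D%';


LIKE 'D%' matches names starting with 'D'
Matching: 1

1 rows:
Dave


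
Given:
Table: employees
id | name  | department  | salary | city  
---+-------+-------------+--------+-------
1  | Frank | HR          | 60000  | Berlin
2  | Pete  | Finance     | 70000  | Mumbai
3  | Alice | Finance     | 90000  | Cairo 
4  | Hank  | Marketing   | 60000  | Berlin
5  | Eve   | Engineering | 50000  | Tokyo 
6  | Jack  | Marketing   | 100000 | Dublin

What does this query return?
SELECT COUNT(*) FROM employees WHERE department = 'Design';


Counting rows where department = 'Design'


0


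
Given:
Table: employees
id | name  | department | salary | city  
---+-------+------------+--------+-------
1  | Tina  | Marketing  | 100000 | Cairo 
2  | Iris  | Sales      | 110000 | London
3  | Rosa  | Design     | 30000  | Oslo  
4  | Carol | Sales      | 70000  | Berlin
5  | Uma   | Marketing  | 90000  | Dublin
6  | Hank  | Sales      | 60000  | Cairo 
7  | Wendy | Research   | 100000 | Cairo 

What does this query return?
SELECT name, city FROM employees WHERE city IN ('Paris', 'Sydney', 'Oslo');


Filtering: city IN ('Paris', 'Sydney', 'Oslo')
Matching: 1 rows

1 rows:
Rosa, Oslo


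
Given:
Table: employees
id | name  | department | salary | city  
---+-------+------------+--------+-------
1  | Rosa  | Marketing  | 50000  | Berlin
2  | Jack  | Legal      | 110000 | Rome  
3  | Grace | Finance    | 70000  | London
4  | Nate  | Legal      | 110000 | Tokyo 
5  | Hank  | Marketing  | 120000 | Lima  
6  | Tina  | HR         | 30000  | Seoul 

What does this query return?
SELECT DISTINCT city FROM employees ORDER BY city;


All 'city' values (row order): Berlin, Rome, London, Tokyo, Lima, Seoul
Removing duplicates leaves 6 unique value(s).

6 values:
Berlin
Lima
London
Rome
Seoul
Tokyo


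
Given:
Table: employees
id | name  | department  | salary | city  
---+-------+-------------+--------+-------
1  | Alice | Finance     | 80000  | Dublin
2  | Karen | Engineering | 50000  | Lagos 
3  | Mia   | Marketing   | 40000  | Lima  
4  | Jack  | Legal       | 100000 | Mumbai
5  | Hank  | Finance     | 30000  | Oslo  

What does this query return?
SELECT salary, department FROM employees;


Projecting columns: salary, department

5 rows:
80000, Finance
50000, Engineering
40000, Marketing
100000, Legal
30000, Finance


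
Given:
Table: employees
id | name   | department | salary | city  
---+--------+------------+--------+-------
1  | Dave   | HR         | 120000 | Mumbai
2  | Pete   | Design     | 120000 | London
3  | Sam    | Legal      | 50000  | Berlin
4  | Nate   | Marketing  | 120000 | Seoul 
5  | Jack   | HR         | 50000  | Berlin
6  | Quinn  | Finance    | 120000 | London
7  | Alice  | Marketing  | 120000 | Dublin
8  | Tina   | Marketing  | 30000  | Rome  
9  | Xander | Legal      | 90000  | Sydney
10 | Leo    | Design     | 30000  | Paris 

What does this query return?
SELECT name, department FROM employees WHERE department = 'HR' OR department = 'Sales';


Filtering: department = 'HR' OR 'Sales'
Matching: 2 rows

2 rows:
Dave, HR
Jack, HR


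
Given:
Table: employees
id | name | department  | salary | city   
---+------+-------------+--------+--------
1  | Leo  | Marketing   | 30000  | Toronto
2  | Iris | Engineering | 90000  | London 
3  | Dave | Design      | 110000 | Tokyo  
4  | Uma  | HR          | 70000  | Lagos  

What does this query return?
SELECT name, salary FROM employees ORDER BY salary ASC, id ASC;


Sorting by salary ASC, then id ASC for ties

4 rows:
Leo, 30000
Uma, 70000
Iris, 90000
Dave, 110000


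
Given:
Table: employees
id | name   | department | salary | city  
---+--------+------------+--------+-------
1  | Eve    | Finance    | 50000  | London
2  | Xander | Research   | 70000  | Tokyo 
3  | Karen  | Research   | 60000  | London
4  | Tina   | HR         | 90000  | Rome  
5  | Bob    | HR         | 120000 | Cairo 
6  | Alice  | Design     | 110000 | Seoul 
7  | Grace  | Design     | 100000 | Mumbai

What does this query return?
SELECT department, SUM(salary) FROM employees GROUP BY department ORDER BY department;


Summing salary within each department:
  Design: 110000 + 100000 = 210000
  Finance: 50000 = 50000
  HR: 90000 + 120000 = 210000
  Research: 70000 + 60000 = 130000


4 groups:
Design, 210000
Finance, 50000
HR, 210000
Research, 130000


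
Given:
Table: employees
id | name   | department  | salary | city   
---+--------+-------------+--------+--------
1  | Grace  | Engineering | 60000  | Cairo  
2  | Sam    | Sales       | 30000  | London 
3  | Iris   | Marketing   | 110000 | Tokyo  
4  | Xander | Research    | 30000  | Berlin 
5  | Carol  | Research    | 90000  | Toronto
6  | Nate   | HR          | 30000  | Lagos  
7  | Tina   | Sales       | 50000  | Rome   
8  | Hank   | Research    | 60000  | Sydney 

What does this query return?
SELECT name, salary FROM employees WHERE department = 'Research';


Filtering: department = 'Research'
Matching rows: 3

3 rows:
Xander, 30000
Carol, 90000
Hank, 60000


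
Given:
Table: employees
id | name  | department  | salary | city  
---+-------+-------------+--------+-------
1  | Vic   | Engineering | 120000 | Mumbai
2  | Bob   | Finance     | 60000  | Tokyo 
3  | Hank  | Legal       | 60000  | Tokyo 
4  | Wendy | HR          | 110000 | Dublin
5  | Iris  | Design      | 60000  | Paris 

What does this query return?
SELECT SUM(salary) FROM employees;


SUM(salary) = 120000 + 60000 + 60000 + 110000 + 60000 = 410000

410000


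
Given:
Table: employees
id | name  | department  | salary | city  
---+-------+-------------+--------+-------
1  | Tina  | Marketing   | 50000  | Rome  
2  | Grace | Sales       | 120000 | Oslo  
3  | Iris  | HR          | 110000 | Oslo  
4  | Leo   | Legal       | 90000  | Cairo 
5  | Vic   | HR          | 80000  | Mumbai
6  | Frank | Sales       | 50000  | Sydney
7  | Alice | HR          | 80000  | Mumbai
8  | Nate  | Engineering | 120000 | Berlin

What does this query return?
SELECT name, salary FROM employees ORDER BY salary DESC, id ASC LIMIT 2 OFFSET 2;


Sort by salary DESC (id ASC tiebreak), then skip 2 and take 2
Rows 3 through 4

2 rows:
Iris, 110000
Leo, 90000


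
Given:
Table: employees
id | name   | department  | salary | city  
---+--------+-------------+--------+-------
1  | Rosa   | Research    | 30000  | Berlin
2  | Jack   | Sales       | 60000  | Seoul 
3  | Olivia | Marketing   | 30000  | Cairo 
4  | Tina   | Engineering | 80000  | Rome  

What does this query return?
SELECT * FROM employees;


SELECT * returns all 4 rows with all columns

4 rows:
1, Rosa, Research, 30000, Berlin
2, Jack, Sales, 60000, Seoul
3, Olivia, Marketing, 30000, Cairo
4, Tina, Engineering, 80000, Rome


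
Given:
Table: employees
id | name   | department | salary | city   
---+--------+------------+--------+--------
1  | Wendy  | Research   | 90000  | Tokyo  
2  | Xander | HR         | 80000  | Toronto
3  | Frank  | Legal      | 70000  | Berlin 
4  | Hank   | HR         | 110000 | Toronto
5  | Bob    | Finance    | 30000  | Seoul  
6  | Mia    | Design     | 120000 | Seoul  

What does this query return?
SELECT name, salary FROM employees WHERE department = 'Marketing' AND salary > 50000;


Filtering: department = 'Marketing' AND salary > 50000
Matching: 0 rows

Empty result set (0 rows)


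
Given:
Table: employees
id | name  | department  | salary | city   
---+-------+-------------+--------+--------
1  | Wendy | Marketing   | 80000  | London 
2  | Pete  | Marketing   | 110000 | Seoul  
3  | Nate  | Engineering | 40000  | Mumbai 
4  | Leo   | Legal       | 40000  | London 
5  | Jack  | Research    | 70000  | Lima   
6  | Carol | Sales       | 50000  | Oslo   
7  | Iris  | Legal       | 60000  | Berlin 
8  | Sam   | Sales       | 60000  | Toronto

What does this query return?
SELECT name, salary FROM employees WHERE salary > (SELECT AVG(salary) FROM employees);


Subquery: AVG(salary) = 63750.0
Filtering: salary > 63750.0
  Wendy (80000) -> MATCH
  Pete (110000) -> MATCH
  Jack (70000) -> MATCH


3 rows:
Wendy, 80000
Pete, 110000
Jack, 70000


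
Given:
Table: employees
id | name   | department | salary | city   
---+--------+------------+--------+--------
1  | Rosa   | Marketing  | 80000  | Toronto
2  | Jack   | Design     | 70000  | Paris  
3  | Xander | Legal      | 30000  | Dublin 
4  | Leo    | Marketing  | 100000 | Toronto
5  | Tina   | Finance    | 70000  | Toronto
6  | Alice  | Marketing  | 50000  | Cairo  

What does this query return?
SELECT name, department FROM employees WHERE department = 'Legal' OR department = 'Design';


Filtering: department = 'Legal' OR 'Design'
Matching: 2 rows

2 rows:
Jack, Design
Xander, Legal


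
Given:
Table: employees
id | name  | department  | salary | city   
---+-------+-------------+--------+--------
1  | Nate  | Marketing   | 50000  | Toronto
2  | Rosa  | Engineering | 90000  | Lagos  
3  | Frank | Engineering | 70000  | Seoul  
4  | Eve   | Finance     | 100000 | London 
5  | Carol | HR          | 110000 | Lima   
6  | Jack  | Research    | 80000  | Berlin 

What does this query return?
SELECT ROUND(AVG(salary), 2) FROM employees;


SUM(salary) = 500000
COUNT = 6
ROUND(AVG, 2) = ROUND(500000 / 6, 2) = 83333.33

83333.33


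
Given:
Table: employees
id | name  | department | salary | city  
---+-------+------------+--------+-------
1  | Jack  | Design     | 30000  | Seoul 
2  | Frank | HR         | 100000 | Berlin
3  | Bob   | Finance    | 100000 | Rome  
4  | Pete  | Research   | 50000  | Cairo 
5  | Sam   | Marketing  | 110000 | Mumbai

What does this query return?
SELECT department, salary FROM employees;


Projecting columns: department, salary

5 rows:
Design, 30000
HR, 100000
Finance, 100000
Research, 50000
Marketing, 110000


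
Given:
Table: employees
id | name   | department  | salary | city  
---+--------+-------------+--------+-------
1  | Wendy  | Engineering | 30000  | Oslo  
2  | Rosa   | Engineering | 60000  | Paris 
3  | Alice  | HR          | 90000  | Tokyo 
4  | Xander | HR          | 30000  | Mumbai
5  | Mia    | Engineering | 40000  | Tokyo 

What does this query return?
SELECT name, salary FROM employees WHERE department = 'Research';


Filtering: department = 'Research'
Matching rows: 0

Empty result set (0 rows)


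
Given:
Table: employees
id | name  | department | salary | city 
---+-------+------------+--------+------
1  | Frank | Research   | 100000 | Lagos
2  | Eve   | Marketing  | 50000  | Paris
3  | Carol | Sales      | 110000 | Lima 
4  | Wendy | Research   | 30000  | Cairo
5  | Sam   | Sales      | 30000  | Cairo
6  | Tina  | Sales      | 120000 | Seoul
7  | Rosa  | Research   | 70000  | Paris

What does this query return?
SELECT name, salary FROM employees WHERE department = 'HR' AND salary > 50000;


Filtering: department = 'HR' AND salary > 50000
Matching: 0 rows

Empty result set (0 rows)


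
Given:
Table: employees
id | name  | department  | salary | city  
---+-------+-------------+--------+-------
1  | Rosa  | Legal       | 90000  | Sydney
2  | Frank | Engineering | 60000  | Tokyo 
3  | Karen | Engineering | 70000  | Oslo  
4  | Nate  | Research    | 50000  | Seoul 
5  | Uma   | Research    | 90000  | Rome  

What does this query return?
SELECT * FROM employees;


SELECT * returns all 5 rows with all columns

5 rows:
1, Rosa, Legal, 90000, Sydney
2, Frank, Engineering, 60000, Tokyo
3, Karen, Engineering, 70000, Oslo
4, Nate, Research, 50000, Seoul
5, Uma, Research, 90000, Rome


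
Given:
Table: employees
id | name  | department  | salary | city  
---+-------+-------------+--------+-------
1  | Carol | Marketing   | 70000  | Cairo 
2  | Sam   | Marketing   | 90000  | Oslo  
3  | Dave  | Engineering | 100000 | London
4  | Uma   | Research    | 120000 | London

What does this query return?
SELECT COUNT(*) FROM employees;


COUNT(*) counts all rows

4


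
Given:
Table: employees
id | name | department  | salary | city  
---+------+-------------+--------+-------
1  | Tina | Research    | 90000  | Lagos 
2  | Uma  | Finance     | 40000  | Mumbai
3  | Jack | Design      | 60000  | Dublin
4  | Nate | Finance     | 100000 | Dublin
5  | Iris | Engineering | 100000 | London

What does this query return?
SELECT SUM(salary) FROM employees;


SUM(salary) = 90000 + 40000 + 60000 + 100000 + 100000 = 390000

390000


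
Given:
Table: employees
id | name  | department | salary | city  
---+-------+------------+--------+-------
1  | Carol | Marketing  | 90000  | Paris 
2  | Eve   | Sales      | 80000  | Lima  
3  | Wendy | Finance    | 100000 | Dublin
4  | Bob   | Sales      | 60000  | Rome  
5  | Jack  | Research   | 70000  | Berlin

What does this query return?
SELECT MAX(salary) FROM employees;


Salaries: 90000, 80000, 100000, 60000, 70000
MAX = 100000

100000


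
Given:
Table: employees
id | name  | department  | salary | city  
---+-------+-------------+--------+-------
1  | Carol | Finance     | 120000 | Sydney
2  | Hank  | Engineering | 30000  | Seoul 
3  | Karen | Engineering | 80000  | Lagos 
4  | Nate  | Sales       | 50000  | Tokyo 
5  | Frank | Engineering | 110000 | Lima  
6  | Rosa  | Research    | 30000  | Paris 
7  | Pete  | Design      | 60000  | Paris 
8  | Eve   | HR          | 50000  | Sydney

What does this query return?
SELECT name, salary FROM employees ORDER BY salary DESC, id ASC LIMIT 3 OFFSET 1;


Sort by salary DESC (id ASC tiebreak), then skip 1 and take 3
Rows 2 through 4

3 rows:
Frank, 110000
Karen, 80000
Pete, 60000


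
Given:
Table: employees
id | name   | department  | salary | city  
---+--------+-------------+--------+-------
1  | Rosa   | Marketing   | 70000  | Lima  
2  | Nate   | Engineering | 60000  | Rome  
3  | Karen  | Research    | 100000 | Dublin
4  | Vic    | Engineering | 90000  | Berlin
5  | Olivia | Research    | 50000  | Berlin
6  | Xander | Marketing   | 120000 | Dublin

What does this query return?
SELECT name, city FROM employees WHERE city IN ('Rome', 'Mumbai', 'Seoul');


Filtering: city IN ('Rome', 'Mumbai', 'Seoul')
Matching: 1 rows

1 rows:
Nate, Rome


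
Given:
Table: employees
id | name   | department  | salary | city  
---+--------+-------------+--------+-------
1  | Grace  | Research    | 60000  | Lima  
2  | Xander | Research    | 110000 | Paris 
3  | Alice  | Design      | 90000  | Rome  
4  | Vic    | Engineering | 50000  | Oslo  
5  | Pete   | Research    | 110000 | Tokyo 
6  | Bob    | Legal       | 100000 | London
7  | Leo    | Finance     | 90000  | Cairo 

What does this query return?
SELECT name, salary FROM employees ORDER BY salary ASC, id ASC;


Sorting by salary ASC, then id ASC for ties

7 rows:
Vic, 50000
Grace, 60000
Alice, 90000
Leo, 90000
Bob, 100000
Xander, 110000
Pete, 110000


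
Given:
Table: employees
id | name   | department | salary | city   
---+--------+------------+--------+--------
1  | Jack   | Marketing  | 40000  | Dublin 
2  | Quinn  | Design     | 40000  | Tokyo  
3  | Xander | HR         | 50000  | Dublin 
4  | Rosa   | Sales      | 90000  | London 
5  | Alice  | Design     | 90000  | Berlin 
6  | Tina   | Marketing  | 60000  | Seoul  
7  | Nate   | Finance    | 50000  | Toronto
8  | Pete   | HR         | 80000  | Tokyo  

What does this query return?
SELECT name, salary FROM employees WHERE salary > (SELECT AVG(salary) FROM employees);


Subquery: AVG(salary) = 62500.0
Filtering: salary > 62500.0
  Rosa (90000) -> MATCH
  Alice (90000) -> MATCH
  Pete (80000) -> MATCH


3 rows:
Rosa, 90000
Alice, 90000
Pete, 80000


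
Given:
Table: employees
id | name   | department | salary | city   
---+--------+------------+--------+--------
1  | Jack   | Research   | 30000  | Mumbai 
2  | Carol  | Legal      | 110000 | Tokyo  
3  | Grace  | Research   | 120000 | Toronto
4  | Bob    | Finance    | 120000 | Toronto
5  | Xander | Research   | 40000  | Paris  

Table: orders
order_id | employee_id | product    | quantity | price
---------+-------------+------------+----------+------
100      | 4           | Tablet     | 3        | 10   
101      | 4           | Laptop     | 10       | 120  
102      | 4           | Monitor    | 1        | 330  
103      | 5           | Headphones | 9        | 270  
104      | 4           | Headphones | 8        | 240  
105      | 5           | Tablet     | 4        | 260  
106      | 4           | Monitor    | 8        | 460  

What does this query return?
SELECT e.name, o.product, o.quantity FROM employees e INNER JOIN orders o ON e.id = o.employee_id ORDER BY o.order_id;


Joining employees.id = orders.employee_id:
  employee Bob (id=4) -> order Tablet
  employee Bob (id=4) -> order Laptop
  employee Bob (id=4) -> order Monitor
  employee Xander (id=5) -> order Headphones
  employee Bob (id=4) -> order Headphones
  employee Xander (id=5) -> order Tablet
  employee Bob (id=4) -> order Monitor


7 rows:
Bob, Tablet, 3
Bob, Laptop, 10
Bob, Monitor, 1
Xander, Headphones, 9
Bob, Headphones, 8
Xander, Tablet, 4
Bob, Monitor, 8


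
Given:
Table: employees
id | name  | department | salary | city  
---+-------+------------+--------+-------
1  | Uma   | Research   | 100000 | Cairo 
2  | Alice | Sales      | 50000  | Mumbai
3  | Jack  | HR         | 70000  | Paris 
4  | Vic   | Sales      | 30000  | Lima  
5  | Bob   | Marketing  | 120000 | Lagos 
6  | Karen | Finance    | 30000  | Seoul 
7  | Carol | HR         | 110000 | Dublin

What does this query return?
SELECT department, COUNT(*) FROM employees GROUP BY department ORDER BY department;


Assigning each row to its department group:
  Uma -> Research
  Alice -> Sales
  Jack -> HR
  Vic -> Sales
  Bob -> Marketing
  Karen -> Finance
  Carol -> HR


5 groups:
Finance, 1
HR, 2
Marketing, 1
Research, 1
Sales, 2


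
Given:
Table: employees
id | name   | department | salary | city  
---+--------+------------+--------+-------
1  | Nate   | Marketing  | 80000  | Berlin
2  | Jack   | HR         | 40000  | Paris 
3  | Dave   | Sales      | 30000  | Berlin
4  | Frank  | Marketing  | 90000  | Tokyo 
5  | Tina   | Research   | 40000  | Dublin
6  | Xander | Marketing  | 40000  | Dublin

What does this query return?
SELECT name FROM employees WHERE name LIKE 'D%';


LIKE 'D%' matches names starting with 'D'
Matching: 1

1 rows:
Dave


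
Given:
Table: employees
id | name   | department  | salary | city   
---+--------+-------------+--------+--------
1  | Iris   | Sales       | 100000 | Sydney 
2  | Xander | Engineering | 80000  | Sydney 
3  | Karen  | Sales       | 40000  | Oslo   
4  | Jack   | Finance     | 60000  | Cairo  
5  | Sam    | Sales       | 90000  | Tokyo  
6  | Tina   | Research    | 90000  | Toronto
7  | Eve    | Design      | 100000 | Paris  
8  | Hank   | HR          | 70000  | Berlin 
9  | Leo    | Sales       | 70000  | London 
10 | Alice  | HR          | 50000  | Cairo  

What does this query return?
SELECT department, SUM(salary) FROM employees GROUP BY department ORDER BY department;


Summing salary within each department:
  Design: 100000 = 100000
  Engineering: 80000 = 80000
  Finance: 60000 = 60000
  HR: 70000 + 50000 = 120000
  Research: 90000 = 90000
  Sales: 100000 + 40000 + 90000 + 70000 = 300000


6 groups:
Design, 100000
Engineering, 80000
Finance, 60000
HR, 120000
Research, 90000
Sales, 300000


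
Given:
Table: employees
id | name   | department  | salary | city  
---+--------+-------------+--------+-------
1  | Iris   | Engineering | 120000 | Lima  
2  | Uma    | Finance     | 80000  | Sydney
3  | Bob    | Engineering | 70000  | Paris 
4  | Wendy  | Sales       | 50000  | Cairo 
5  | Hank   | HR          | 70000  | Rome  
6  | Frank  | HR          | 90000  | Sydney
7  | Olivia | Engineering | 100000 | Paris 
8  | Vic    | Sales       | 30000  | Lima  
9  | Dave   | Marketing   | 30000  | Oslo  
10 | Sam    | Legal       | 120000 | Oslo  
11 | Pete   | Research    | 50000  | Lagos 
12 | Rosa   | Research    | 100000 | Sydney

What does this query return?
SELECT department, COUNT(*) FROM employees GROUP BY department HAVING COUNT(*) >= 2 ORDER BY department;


Groups with count >= 2:
  Engineering: 3 -> PASS
  HR: 2 -> PASS
  Research: 2 -> PASS
  Sales: 2 -> PASS
  Finance: 1 -> filtered out
  Legal: 1 -> filtered out
  Marketing: 1 -> filtered out


4 groups:
Engineering, 3
HR, 2
Research, 2
Sales, 2
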